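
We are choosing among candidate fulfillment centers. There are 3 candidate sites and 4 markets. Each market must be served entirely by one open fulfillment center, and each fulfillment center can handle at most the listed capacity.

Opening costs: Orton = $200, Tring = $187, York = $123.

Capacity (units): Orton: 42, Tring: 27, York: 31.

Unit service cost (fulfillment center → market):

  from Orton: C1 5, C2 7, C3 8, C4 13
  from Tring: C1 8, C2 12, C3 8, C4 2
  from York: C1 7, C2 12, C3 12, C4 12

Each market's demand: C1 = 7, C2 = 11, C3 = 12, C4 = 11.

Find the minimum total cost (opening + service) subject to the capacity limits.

Minimum total cost: 551

Open {Orton}: C1→Orton 5·7=35, C2→Orton 7·11=77, C3→Orton 8·12=96, C4→Orton 13·11=143.
Loads: Orton carries 41/42. Service 351; fixed 200; total 551.
Next best feasible plan costs 609.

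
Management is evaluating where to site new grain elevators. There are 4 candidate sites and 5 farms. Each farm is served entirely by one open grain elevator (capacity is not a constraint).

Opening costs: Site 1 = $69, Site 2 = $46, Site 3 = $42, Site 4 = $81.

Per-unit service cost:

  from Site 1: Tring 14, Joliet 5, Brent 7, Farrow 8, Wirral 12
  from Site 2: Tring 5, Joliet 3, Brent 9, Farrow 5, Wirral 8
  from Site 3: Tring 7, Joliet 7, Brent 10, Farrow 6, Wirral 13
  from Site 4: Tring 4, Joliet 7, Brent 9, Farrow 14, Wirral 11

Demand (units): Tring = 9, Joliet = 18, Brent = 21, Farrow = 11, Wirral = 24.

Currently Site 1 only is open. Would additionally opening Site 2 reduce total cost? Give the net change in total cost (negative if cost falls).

Current service cost with {Site 1}: 739.
Adding Site 2: each farm re-picks its cheapest; new service cost 493, saving 246.
Extra fixed cost: 46. Net change = 46 − 246 = -200.
(Totals: 808 → 608.)

Yes — net change −200 (cost falls by 200).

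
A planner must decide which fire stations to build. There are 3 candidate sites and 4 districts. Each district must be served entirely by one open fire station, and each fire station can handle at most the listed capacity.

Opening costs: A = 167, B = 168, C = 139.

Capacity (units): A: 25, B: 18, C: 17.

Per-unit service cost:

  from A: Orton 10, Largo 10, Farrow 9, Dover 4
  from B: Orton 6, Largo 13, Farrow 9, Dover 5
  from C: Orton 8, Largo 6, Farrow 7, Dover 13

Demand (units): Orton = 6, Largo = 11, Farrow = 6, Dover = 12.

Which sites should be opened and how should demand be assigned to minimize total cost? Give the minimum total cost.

Open {B, C}: Orton→B 6·6=36, Largo→C 6·11=66, Farrow→C 7·6=42, Dover→B 5·12=60.
Loads: B carries 18/18, C carries 17/17. Service 204; fixed 307; total 511.
Next best feasible plan costs 522.

Minimum total cost: 511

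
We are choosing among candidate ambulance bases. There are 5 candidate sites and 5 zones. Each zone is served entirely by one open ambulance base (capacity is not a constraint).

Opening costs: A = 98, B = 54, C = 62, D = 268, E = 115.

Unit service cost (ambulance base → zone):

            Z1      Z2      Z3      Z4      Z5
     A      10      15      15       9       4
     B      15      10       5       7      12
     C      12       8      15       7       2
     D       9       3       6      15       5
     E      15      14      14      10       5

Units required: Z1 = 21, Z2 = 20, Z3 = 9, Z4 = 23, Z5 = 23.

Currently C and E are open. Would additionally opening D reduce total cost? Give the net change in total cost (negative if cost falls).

No — net change +33 (cost rises by 33).

Current service cost with {C, E}: 745.
Adding D: each zone re-picks its cheapest; new service cost 510, saving 235.
Extra fixed cost: 268. Net change = 268 − 235 = 33.
(Totals: 922 → 955.)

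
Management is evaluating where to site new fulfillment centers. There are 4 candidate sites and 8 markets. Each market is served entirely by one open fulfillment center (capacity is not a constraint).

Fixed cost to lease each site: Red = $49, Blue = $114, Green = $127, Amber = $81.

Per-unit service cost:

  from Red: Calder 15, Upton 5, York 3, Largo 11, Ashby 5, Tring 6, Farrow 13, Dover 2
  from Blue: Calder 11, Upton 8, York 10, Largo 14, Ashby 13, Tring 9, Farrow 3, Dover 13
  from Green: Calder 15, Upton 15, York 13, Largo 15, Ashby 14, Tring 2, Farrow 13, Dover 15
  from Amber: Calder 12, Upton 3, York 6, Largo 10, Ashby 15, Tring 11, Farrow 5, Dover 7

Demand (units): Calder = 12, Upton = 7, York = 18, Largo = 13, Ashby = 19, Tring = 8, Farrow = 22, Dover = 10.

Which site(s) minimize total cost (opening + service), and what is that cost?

For any fixed open set, each market goes to its cheapest open site; total = fixed + service.
{Red, Amber}: Calder→Amber 12·12=144, Upton→Amber 3·7=21, York→Red 3·18=54, Largo→Amber 10·13=130, Ashby→Red 5·19=95, Tring→Red 6·8=48, Farrow→Amber 5·22=110, Dover→Red 2·10=20. Service 622; fixed 130; total 752.
{Red, Blue}: Calder→Blue 11·12=132, Upton→Red 5·7=35, York→Red 3·18=54, Largo→Red 11·13=143, Ashby→Red 5·19=95, Tring→Red 6·8=48, Farrow→Blue 3·22=66, Dover→Red 2·10=20. Service 593; fixed 163; total 756.
{Red, Blue, Amber}: service 566 + fixed 244 = 810
{Red, Blue, Green, Amber}: service 534 + fixed 371 = 905
(All 15 nonempty subsets were checked; Red and Amber is lowest.)

Open Red and Amber; minimum total cost 752.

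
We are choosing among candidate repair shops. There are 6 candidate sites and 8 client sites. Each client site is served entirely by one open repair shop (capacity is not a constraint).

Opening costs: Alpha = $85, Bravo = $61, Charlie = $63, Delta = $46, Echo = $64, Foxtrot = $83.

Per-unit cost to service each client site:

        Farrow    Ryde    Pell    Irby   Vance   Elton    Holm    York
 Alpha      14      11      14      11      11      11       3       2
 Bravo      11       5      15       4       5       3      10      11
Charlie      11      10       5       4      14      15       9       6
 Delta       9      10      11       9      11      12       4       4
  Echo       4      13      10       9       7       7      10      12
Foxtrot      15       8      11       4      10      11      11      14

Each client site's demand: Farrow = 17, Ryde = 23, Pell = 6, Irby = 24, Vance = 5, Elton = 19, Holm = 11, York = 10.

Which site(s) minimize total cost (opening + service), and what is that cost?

For any fixed open set, each client site goes to its cheapest open site; total = fixed + service.
{Bravo, Delta, Echo}: Farrow→Echo 4·17=68, Ryde→Bravo 5·23=115, Pell→Echo 10·6=60, Irby→Bravo 4·24=96, Vance→Bravo 5·5=25, Elton→Bravo 3·19=57, Holm→Delta 4·11=44, York→Delta 4·10=40. Service 505; fixed 171; total 676.
{Alpha, Bravo, Echo}: service 474 + fixed 210 = 684
{Bravo, Delta}: service 596 + fixed 107 = 703
{Alpha, Bravo, Charlie, Delta, Echo, Foxtrot}: service 444 + fixed 402 = 846
No other subset beats 676.

Open Bravo, Delta and Echo; minimum total cost 676.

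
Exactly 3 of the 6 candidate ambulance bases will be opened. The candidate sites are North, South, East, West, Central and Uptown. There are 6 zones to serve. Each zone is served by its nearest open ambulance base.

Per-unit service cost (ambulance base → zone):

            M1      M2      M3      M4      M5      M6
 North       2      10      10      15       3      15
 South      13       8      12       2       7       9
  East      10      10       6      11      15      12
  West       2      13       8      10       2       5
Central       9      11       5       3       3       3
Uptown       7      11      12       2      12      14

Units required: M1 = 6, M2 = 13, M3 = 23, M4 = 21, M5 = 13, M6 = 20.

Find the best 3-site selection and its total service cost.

Choose South, West and Central; total service cost 359.

With exactly 3 open, each zone uses its cheapest among the chosen.
{South, West, Central}: M1→West 2·6=12, M2→South 8·13=104, M3→Central 5·23=115, M4→South 2·21=42, M5→West 2·13=26, M6→Central 3·20=60. Service cost 359.
{North, South, Central}: service cost 372
{North, Central, Uptown}: service cost 398
Among all 20 size-3 choices, {South, West, Central} is lowest.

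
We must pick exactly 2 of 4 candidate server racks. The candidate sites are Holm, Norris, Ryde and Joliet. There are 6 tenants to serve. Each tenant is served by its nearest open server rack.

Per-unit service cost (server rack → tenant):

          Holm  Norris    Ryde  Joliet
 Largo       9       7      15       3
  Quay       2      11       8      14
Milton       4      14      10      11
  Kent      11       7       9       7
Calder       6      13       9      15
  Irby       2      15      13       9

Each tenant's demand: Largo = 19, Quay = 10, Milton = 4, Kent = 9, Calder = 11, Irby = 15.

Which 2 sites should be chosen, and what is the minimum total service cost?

Choose Holm and Joliet; total service cost 252.

With exactly 2 open, each tenant uses its cheapest among the chosen.
{Holm, Joliet}: Largo→Joliet 3·19=57, Quay→Holm 2·10=20, Milton→Holm 4·4=16, Kent→Joliet 7·9=63, Calder→Holm 6·11=66, Irby→Holm 2·15=30. Service cost 252.
{Holm, Norris}: service cost 328
{Holm, Ryde}: service cost 384
Among all 6 size-2 choices, {Holm, Joliet} is lowest.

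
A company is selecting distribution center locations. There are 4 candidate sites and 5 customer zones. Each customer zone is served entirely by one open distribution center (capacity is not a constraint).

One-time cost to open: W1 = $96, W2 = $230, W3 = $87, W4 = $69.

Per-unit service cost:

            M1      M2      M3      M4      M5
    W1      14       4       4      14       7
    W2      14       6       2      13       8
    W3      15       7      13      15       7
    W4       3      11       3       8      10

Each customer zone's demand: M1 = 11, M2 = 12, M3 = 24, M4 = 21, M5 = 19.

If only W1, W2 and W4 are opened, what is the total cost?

Total cost: 825

Each customer zone is assigned to its cheapest site among the open ones.
{W1, W2, W4}: M1→W4 3·11=33, M2→W1 4·12=48, M3→W2 2·24=48, M4→W4 8·21=168, M5→W1 7·19=133. Service 430; fixed 395; total 825.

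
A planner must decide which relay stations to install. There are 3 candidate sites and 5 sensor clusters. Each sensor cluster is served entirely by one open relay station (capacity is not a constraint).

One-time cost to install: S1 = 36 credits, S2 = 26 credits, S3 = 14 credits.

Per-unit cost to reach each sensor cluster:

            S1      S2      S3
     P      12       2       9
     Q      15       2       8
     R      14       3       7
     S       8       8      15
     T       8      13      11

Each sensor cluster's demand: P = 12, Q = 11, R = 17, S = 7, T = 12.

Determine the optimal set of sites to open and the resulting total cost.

For any fixed open set, each sensor cluster goes to its cheapest open site; total = fixed + service.
{S1, S2}: P→S2 2·12=24, Q→S2 2·11=22, R→S2 3·17=51, S→S1 8·7=56, T→S1 8·12=96. Service 249; fixed 62; total 311.
{S1, S2, S3}: service 249 + fixed 76 = 325
{S2, S3}: P→S2 2·12=24, Q→S2 2·11=22, R→S2 3·17=51, S→S2 8·7=56, T→S3 11·12=132. Service 285; fixed 40; total 325.
{S3}: P→S3 9·12=108, Q→S3 8·11=88, R→S3 7·17=119, S→S3 15·7=105, T→S3 11·12=132. Service 552; fixed 14; total 566.
No other subset beats 311.

Open S1 and S2; minimum total cost 311.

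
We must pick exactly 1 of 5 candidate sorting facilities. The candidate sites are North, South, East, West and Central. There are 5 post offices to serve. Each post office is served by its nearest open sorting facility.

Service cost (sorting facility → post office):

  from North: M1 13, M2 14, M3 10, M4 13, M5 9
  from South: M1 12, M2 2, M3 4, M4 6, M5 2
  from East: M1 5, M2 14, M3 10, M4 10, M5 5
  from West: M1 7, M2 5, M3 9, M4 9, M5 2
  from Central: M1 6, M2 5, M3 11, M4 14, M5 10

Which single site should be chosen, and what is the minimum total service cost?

With exactly 1 open, each post office uses its cheapest among the chosen.
{South}: M1→South 12, M2→South 2, M3→South 4, M4→South 6, M5→South 2. Service cost 26.
{West}: service cost 32
{East}: service cost 44
Among all 5 size-1 choices, {South} is lowest.

Choose South only; total service cost 26.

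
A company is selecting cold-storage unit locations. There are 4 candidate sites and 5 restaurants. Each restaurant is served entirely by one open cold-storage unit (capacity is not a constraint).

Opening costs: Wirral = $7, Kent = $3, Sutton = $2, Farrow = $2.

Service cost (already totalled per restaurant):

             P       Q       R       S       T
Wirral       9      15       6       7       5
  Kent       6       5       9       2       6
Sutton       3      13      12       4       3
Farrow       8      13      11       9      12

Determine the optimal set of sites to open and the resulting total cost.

For any fixed open set, each restaurant goes to its cheapest open site; total = fixed + service.
{Kent, Sutton}: P→Sutton 3, Q→Kent 5, R→Kent 9, S→Kent 2, T→Sutton 3. Service 22; fixed 5; total 27.
{Kent, Sutton, Farrow}: service 22 + fixed 7 = 29
{Wirral, Kent, Sutton}: service 19 + fixed 12 = 31
{Wirral, Kent, Sutton, Farrow}: service 19 + fixed 14 = 33
(All 15 nonempty subsets were checked; Kent and Sutton is lowest.)

Open Kent and Sutton; minimum total cost 27.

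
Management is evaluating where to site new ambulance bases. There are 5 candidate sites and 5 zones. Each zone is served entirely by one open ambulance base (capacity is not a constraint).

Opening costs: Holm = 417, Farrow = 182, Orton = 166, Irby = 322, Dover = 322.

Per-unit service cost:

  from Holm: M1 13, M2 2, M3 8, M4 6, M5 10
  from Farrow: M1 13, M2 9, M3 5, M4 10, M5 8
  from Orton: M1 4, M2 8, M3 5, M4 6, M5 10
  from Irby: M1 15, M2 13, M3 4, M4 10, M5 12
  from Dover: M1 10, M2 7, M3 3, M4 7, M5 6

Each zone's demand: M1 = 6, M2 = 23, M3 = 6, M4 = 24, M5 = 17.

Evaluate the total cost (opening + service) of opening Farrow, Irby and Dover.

Each zone is assigned to its cheapest site among the open ones.
{Farrow, Irby, Dover}: M1→Dover 10·6=60, M2→Dover 7·23=161, M3→Dover 3·6=18, M4→Dover 7·24=168, M5→Dover 6·17=102. Service 509; fixed 826; total 1335.

Total cost: 1335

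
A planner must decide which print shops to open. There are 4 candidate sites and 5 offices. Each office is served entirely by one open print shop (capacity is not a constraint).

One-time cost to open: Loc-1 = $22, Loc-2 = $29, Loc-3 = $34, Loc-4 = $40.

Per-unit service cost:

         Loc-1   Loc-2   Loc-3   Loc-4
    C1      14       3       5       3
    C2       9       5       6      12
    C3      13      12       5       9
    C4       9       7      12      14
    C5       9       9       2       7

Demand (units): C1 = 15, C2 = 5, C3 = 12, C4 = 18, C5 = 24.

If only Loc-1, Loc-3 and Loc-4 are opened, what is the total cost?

Each office is assigned to its cheapest site among the open ones.
{Loc-1, Loc-3, Loc-4}: C1→Loc-4 3·15=45, C2→Loc-3 6·5=30, C3→Loc-3 5·12=60, C4→Loc-1 9·18=162, C5→Loc-3 2·24=48. Service 345; fixed 96; total 441.

Total cost: 441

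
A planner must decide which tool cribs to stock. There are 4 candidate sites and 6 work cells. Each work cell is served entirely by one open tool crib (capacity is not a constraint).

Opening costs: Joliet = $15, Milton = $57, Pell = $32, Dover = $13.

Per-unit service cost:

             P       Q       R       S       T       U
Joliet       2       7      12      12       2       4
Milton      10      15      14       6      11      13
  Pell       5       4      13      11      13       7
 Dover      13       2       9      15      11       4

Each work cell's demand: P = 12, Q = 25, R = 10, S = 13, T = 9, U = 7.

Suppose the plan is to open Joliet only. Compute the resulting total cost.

Each work cell is assigned to its cheapest site among the open ones.
{Joliet}: P→Joliet 2·12=24, Q→Joliet 7·25=175, R→Joliet 12·10=120, S→Joliet 12·13=156, T→Joliet 2·9=18, U→Joliet 4·7=28. Service 521; fixed 15; total 536.

Total cost: 536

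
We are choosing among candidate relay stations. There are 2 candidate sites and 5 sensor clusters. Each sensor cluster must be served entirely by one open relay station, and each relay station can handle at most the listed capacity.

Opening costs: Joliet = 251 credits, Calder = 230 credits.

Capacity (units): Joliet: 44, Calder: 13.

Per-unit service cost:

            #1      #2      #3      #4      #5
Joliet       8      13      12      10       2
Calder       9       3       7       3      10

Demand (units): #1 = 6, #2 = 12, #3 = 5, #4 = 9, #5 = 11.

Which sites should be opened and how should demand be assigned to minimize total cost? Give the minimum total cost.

Open {Joliet}: #1→Joliet 8·6=48, #2→Joliet 13·12=156, #3→Joliet 12·5=60, #4→Joliet 10·9=90, #5→Joliet 2·11=22.
Loads: Joliet carries 43/44. Service 376; fixed 251; total 627.
Next best feasible plan costs 737.

Minimum total cost: 627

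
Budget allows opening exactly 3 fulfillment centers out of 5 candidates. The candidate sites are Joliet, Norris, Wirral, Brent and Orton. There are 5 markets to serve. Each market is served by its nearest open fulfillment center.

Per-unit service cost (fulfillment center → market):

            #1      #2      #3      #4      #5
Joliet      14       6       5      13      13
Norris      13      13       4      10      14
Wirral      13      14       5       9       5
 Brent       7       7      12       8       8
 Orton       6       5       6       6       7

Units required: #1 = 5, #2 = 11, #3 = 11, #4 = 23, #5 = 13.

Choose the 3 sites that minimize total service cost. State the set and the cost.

Choose Norris, Wirral and Orton; total service cost 332.

With exactly 3 open, each market uses its cheapest among the chosen.
{Norris, Wirral, Orton}: #1→Orton 6·5=30, #2→Orton 5·11=55, #3→Norris 4·11=44, #4→Orton 6·23=138, #5→Wirral 5·13=65. Service cost 332.
{Joliet, Wirral, Orton}: service cost 343
{Wirral, Brent, Orton}: service cost 343
Among all 10 size-3 choices, {Norris, Wirral, Orton} is lowest.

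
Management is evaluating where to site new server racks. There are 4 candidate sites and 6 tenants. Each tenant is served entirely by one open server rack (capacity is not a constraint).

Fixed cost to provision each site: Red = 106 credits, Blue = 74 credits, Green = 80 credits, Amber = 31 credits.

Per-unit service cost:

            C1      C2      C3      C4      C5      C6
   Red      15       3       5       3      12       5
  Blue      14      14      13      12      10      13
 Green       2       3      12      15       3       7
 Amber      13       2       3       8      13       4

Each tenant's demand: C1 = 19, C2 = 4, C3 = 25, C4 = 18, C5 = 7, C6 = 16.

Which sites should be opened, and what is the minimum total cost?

Open Green and Amber; minimum total cost 461.

For any fixed open set, each tenant goes to its cheapest open site; total = fixed + service.
{Green, Amber}: C1→Green 2·19=38, C2→Amber 2·4=8, C3→Amber 3·25=75, C4→Amber 8·18=144, C5→Green 3·7=21, C6→Amber 4·16=64. Service 350; fixed 111; total 461.
{Red, Green, Amber}: C1→Green 2·19=38, C2→Amber 2·4=8, C3→Amber 3·25=75, C4→Red 3·18=54, C5→Green 3·7=21, C6→Amber 4·16=64. Service 260; fixed 217; total 477.
{Red, Green}: C1→Green 2·19=38, C2→Red 3·4=12, C3→Red 5·25=125, C4→Red 3·18=54, C5→Green 3·7=21, C6→Red 5·16=80. Service 330; fixed 186; total 516.
{Red, Blue, Green, Amber}: C1→Green 2·19=38, C2→Amber 2·4=8, C3→Amber 3·25=75, C4→Red 3·18=54, C5→Green 3·7=21, C6→Amber 4·16=64. Service 260; fixed 291; total 551.
(All 15 nonempty subsets were checked; Green and Amber is lowest.)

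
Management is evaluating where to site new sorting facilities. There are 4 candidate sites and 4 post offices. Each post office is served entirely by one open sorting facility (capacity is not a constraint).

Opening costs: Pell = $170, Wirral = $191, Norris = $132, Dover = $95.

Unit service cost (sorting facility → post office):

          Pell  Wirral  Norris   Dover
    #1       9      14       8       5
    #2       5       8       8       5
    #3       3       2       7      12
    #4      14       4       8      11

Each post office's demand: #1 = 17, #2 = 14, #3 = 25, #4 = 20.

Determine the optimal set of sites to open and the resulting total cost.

Open Wirral and Dover; minimum total cost 571.

For any fixed open set, each post office goes to its cheapest open site; total = fixed + service.
{Wirral, Dover}: #1→Dover 5·17=85, #2→Dover 5·14=70, #3→Wirral 2·25=50, #4→Wirral 4·20=80. Service 285; fixed 286; total 571.
{Wirral}: service 480 + fixed 191 = 671
{Wirral, Norris}: service 378 + fixed 323 = 701
{Pell, Wirral, Norris, Dover}: service 285 + fixed 588 = 873
(All 15 nonempty subsets were checked; Wirral and Dover is lowest.)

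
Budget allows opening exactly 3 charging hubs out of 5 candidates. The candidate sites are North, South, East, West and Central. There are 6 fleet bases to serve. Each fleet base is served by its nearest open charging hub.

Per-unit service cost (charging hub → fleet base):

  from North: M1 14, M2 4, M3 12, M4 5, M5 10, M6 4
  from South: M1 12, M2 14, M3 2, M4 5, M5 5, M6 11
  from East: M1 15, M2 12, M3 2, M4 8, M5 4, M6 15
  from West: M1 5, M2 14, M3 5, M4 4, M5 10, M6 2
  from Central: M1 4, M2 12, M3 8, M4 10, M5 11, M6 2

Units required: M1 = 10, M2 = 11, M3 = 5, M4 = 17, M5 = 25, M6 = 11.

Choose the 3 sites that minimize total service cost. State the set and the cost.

Choose North, East and West; total service cost 294.

With exactly 3 open, each fleet base uses its cheapest among the chosen.
{North, East, West}: M1→West 5·10=50, M2→North 4·11=44, M3→East 2·5=10, M4→West 4·17=68, M5→East 4·25=100, M6→West 2·11=22. Service cost 294.
{North, East, Central}: service cost 301
{North, South, West}: service cost 319
Among all 10 size-3 choices, {North, East, West} is lowest.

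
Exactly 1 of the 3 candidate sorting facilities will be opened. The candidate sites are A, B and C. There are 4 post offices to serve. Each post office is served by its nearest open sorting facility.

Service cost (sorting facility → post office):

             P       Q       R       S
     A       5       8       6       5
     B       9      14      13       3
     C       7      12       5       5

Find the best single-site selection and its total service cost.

With exactly 1 open, each post office uses its cheapest among the chosen.
{A}: P→A 5, Q→A 8, R→A 6, S→A 5. Service cost 24.
{C}: service cost 29
{B}: service cost 39
Among all 3 size-1 choices, {A} is lowest.

Choose A only; total service cost 24.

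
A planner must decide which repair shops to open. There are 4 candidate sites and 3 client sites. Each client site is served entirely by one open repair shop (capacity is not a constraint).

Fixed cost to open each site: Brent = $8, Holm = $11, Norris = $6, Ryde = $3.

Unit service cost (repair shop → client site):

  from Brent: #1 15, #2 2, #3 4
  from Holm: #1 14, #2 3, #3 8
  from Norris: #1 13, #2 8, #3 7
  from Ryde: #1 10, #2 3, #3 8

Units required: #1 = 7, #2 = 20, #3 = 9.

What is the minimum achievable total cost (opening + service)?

For any fixed open set, each client site goes to its cheapest open site; total = fixed + service.
{Brent, Ryde}: #1→Ryde 10·7=70, #2→Brent 2·20=40, #3→Brent 4·9=36. Service 146; fixed 11; total 157.
{Brent, Norris, Ryde}: service 146 + fixed 17 = 163
{Brent, Holm, Ryde}: #1→Ryde 10·7=70, #2→Brent 2·20=40, #3→Brent 4·9=36. Service 146; fixed 22; total 168.
{Brent, Holm, Norris, Ryde}: service 146 + fixed 28 = 174
No other subset beats 157.

Minimum total cost: 157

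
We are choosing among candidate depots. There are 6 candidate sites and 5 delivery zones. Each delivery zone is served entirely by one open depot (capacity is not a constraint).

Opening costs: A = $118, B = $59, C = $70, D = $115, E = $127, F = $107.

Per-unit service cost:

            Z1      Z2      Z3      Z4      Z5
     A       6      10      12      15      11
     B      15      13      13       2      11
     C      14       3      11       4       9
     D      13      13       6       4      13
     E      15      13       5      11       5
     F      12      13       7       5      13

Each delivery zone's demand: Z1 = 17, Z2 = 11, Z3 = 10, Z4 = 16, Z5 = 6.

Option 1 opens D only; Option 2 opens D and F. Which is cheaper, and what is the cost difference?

Option 1: {D}: Z1→D 13·17=221, Z2→D 13·11=143, Z3→D 6·10=60, Z4→D 4·16=64, Z5→D 13·6=78. Service 566; fixed 115; total 681.
Option 2: {D, F}: Z1→F 12·17=204, Z2→D 13·11=143, Z3→D 6·10=60, Z4→D 4·16=64, Z5→D 13·6=78. Service 549; fixed 222; total 771.
Difference: |681 − 771| = 90.

Option 1 is cheaper by 90.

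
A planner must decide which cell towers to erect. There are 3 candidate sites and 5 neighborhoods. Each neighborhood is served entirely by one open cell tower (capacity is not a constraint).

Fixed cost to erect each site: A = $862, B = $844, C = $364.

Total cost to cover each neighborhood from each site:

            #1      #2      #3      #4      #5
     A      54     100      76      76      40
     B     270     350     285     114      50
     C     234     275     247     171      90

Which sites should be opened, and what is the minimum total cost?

Open A only; minimum total cost 1208.

For any fixed open set, each neighborhood goes to its cheapest open site; total = fixed + service.
{A}: #1→A 54, #2→A 100, #3→A 76, #4→A 76, #5→A 40. Service 346; fixed 862; total 1208.
{C}: service 1017 + fixed 364 = 1381
{A, C}: service 346 + fixed 1226 = 1572
{A, B, C}: service 346 + fixed 2070 = 2416
(All 7 nonempty subsets were checked; A only is lowest.)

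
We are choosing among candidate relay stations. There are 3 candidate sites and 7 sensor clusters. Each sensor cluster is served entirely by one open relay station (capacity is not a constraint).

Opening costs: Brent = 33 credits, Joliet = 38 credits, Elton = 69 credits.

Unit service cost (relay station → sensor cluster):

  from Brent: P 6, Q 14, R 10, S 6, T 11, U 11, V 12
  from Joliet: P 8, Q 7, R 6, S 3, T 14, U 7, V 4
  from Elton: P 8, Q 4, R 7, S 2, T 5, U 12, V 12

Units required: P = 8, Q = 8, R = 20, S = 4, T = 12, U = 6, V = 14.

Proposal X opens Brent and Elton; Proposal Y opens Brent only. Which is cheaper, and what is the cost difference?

Proposal X: {Brent, Elton}: P→Brent 6·8=48, Q→Elton 4·8=32, R→Elton 7·20=140, S→Elton 2·4=8, T→Elton 5·12=60, U→Brent 11·6=66, V→Brent 12·14=168. Service 522; fixed 102; total 624.
Proposal Y: {Brent}: P→Brent 6·8=48, Q→Brent 14·8=112, R→Brent 10·20=200, S→Brent 6·4=24, T→Brent 11·12=132, U→Brent 11·6=66, V→Brent 12·14=168. Service 750; fixed 33; total 783.
Difference: |624 − 783| = 159.

Proposal X is cheaper by 159.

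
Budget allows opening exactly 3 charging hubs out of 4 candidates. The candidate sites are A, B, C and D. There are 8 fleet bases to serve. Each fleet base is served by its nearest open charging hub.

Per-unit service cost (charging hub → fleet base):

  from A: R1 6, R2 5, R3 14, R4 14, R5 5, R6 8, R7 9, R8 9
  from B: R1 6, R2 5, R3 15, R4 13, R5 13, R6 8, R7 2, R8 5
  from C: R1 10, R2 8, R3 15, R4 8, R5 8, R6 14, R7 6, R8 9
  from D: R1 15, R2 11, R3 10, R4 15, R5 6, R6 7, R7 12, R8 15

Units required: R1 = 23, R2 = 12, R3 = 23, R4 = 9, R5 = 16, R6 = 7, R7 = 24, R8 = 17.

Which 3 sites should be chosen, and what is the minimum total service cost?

Choose B, C and D; total service cost 778.

With exactly 3 open, each fleet base uses its cheapest among the chosen.
{B, C, D}: R1→B 6·23=138, R2→B 5·12=60, R3→D 10·23=230, R4→C 8·9=72, R5→D 6·16=96, R6→D 7·7=49, R7→B 2·24=48, R8→B 5·17=85. Service cost 778.
{A, B, D}: service cost 807
{A, B, C}: service cost 861
Among all 4 size-3 choices, {B, C, D} is lowest.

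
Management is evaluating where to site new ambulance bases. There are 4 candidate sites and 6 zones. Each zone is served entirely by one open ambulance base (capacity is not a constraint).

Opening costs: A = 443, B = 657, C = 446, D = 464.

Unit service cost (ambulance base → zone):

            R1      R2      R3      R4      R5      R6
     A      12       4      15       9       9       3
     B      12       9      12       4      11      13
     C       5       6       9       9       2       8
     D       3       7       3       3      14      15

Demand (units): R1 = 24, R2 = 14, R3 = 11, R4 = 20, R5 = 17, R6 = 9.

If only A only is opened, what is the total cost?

Each zone is assigned to its cheapest site among the open ones.
{A}: R1→A 12·24=288, R2→A 4·14=56, R3→A 15·11=165, R4→A 9·20=180, R5→A 9·17=153, R6→A 3·9=27. Service 869; fixed 443; total 1312.

Total cost: 1312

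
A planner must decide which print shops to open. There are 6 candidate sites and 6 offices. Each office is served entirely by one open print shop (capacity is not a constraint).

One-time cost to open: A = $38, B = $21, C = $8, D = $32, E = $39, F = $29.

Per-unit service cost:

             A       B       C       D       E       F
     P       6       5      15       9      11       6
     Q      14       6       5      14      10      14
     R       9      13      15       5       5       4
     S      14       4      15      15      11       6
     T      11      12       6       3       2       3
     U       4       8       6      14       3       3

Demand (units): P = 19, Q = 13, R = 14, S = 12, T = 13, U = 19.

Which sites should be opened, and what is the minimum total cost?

Open B, C and F; minimum total cost 418.

For any fixed open set, each office goes to its cheapest open site; total = fixed + service.
{B, C, F}: P→B 5·19=95, Q→C 5·13=65, R→F 4·14=56, S→B 4·12=48, T→F 3·13=39, U→F 3·19=57. Service 360; fixed 58; total 418.
{B, F}: service 373 + fixed 50 = 423
{B, C, E}: P→B 5·19=95, Q→C 5·13=65, R→E 5·14=70, S→B 4·12=48, T→E 2·13=26, U→E 3·19=57. Service 361; fixed 68; total 429.
{A, B, C, D, E, F}: service 347 + fixed 167 = 514
No other subset beats 418.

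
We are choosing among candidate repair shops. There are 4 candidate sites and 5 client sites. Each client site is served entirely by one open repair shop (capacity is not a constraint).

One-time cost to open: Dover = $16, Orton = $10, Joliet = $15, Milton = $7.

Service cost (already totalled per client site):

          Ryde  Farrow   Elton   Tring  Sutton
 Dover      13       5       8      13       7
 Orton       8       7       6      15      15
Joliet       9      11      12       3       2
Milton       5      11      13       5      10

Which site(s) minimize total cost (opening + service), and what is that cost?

Open Orton and Milton; minimum total cost 50.

For any fixed open set, each client site goes to its cheapest open site; total = fixed + service.
{Orton, Milton}: Ryde→Milton 5, Farrow→Orton 7, Elton→Orton 6, Tring→Milton 5, Sutton→Milton 10. Service 33; fixed 17; total 50.
{Orton, Joliet}: Ryde→Orton 8, Farrow→Orton 7, Elton→Orton 6, Tring→Joliet 3, Sutton→Joliet 2. Service 26; fixed 25; total 51.
{Milton}: service 44 + fixed 7 = 51
{Dover, Orton, Joliet, Milton}: Ryde→Milton 5, Farrow→Dover 5, Elton→Orton 6, Tring→Joliet 3, Sutton→Joliet 2. Service 21; fixed 48; total 69.
No other subset beats 50.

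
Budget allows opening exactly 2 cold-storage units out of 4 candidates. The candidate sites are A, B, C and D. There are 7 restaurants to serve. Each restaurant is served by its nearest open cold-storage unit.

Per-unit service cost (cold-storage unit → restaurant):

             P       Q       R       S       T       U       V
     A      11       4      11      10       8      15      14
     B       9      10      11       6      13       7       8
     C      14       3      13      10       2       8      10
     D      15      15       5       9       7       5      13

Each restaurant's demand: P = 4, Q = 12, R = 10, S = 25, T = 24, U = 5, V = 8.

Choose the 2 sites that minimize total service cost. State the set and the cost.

With exactly 2 open, each restaurant uses its cheapest among the chosen.
{B, C}: P→B 9·4=36, Q→C 3·12=36, R→B 11·10=110, S→B 6·25=150, T→C 2·24=48, U→B 7·5=35, V→B 8·8=64. Service cost 479.
{C, D}: service cost 520
{A, C}: service cost 608
Among all 6 size-2 choices, {B, C} is lowest.

Choose B and C; total service cost 479.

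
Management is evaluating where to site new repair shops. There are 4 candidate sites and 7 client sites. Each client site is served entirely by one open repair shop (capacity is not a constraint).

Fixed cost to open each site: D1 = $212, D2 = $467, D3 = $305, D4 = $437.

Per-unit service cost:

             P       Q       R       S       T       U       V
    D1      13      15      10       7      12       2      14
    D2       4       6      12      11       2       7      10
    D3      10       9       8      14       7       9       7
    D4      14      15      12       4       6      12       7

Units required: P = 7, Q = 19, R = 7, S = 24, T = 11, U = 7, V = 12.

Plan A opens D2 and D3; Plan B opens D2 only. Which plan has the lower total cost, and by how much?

Plan B is cheaper by 241.

Plan A: {D2, D3}: P→D2 4·7=28, Q→D2 6·19=114, R→D3 8·7=56, S→D2 11·24=264, T→D2 2·11=22, U→D2 7·7=49, V→D3 7·12=84. Service 617; fixed 772; total 1389.
Plan B: {D2}: P→D2 4·7=28, Q→D2 6·19=114, R→D2 12·7=84, S→D2 11·24=264, T→D2 2·11=22, U→D2 7·7=49, V→D2 10·12=120. Service 681; fixed 467; total 1148.
Difference: |1389 − 1148| = 241.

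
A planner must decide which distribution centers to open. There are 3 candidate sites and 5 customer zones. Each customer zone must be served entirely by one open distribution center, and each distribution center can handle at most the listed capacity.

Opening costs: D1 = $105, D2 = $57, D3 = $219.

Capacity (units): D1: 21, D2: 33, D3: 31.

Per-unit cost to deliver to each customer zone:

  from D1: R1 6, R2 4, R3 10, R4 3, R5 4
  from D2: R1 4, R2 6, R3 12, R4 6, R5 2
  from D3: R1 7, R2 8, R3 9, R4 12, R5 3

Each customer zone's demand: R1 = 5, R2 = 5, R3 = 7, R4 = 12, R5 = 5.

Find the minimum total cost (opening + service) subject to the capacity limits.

Minimum total cost: 328

Open {D1, D2}: R1→D2 4·5=20, R2→D2 6·5=30, R3→D1 10·7=70, R4→D1 3·12=36, R5→D2 2·5=10.
Loads: D1 carries 19/21, D2 carries 15/33. Service 166; fixed 162; total 328.
Next best feasible plan costs 332.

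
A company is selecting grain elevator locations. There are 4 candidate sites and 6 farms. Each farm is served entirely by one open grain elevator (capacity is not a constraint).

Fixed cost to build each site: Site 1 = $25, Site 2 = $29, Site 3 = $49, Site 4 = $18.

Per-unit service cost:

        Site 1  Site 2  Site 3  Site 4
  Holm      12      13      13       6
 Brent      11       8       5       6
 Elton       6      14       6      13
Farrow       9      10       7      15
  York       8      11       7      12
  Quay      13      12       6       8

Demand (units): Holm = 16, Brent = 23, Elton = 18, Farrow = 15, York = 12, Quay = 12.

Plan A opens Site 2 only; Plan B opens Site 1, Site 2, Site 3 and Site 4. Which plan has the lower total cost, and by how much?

Plan B is cheaper by 398.

Plan A: {Site 2}: Holm→Site 2 13·16=208, Brent→Site 2 8·23=184, Elton→Site 2 14·18=252, Farrow→Site 2 10·15=150, York→Site 2 11·12=132, Quay→Site 2 12·12=144. Service 1070; fixed 29; total 1099.
Plan B: {Site 1, Site 2, Site 3, Site 4}: Holm→Site 4 6·16=96, Brent→Site 3 5·23=115, Elton→Site 1 6·18=108, Farrow→Site 3 7·15=105, York→Site 3 7·12=84, Quay→Site 3 6·12=72. Service 580; fixed 121; total 701.
Difference: |1099 − 701| = 398.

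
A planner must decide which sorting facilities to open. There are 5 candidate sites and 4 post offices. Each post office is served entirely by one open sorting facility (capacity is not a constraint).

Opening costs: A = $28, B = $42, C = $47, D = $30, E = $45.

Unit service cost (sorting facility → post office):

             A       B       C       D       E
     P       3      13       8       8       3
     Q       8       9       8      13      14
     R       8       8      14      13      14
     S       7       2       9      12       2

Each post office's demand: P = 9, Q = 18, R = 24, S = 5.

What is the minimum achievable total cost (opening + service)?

Minimum total cost: 426

For any fixed open set, each post office goes to its cheapest open site; total = fixed + service.
{A}: P→A 3·9=27, Q→A 8·18=144, R→A 8·24=192, S→A 7·5=35. Service 398; fixed 28; total 426.
{A, B}: service 373 + fixed 70 = 443
{A, E}: service 373 + fixed 73 = 446
{A, B, C, D, E}: service 373 + fixed 192 = 565
No other subset beats 426.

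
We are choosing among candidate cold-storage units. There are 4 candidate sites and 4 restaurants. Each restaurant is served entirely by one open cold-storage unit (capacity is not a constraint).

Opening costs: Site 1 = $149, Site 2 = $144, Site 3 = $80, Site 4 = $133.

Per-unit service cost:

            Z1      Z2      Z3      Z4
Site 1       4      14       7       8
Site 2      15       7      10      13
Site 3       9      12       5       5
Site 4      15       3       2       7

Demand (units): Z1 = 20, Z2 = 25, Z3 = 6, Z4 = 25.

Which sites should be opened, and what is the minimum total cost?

For any fixed open set, each restaurant goes to its cheapest open site; total = fixed + service.
{Site 3, Site 4}: Z1→Site 3 9·20=180, Z2→Site 4 3·25=75, Z3→Site 4 2·6=12, Z4→Site 3 5·25=125. Service 392; fixed 213; total 605.
{Site 1, Site 4}: Z1→Site 1 4·20=80, Z2→Site 4 3·25=75, Z3→Site 4 2·6=12, Z4→Site 4 7·25=175. Service 342; fixed 282; total 624.
{Site 1, Site 3, Site 4}: service 292 + fixed 362 = 654
{Site 1, Site 2, Site 3, Site 4}: service 292 + fixed 506 = 798
No other subset beats 605.

Open Site 3 and Site 4; minimum total cost 605.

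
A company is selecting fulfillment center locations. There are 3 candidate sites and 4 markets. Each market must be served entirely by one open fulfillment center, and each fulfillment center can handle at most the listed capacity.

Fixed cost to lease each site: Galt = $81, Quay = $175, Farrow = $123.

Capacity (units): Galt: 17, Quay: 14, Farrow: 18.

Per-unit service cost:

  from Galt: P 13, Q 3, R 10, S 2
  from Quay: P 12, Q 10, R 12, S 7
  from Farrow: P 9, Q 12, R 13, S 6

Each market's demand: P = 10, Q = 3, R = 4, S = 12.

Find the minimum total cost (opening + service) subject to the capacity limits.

Minimum total cost: 379

Open {Galt, Farrow}: P→Farrow 9·10=90, Q→Galt 3·3=9, R→Farrow 13·4=52, S→Galt 2·12=24.
Loads: Galt carries 15/17, Farrow carries 14/18. Service 175; fixed 204; total 379.
Next best feasible plan costs 394.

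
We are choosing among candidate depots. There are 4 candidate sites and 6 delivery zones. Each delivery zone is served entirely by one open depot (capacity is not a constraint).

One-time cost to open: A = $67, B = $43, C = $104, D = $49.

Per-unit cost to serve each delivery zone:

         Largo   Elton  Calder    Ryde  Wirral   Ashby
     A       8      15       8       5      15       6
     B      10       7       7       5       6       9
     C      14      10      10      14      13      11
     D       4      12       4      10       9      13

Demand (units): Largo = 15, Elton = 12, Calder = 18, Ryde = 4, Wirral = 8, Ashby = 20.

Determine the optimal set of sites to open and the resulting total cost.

For any fixed open set, each delivery zone goes to its cheapest open site; total = fixed + service.
{B, D}: Largo→D 4·15=60, Elton→B 7·12=84, Calder→D 4·18=72, Ryde→B 5·4=20, Wirral→B 6·8=48, Ashby→B 9·20=180. Service 464; fixed 92; total 556.
{A, B, D}: Largo→D 4·15=60, Elton→B 7·12=84, Calder→D 4·18=72, Ryde→A 5·4=20, Wirral→B 6·8=48, Ashby→A 6·20=120. Service 404; fixed 159; total 563.
{A, D}: service 488 + fixed 116 = 604
{A, B, C, D}: service 404 + fixed 263 = 667
No other subset beats 556.

Open B and D; minimum total cost 556.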